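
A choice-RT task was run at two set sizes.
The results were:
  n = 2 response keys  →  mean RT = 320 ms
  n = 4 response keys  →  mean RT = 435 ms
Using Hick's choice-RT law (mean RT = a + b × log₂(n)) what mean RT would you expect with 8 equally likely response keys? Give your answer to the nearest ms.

550 ms

Solve the two-equation system in a and b:
  b = (435 − 320) / (log₂ 4 − log₂ 2) = 115 / (2 − 1) = 115 ms/bit
  a = 320 − 115 × 1 = 205 ms
Then RT(8) = 205 + 115 × log₂ 8 = 205 + 115 × 3 ≈ 550.000 ms.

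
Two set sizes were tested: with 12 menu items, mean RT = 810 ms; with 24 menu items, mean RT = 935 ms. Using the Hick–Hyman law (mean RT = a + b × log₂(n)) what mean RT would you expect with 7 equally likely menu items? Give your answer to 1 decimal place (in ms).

RT is linear in log₂ n, so two points fix the line:
  b = (935 − 810) / (log₂ 24 − log₂ 12) = 125 / (4.5850 − 3.5850) = 125.000 ms/bit
  a = 810 − 125.000 × 3.5850 = 361.880 ms
Then RT(7) = 361.880 + 125.000 × log₂ 7 = 361.880 + 125.000 × 2.8074 ≈ 712.799 ms.

712.8 ms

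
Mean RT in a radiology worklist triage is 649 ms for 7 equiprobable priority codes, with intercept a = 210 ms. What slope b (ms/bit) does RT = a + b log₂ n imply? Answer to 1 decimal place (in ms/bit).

156.4 ms/bit

log₂(7) = 2.8074 bits.
b = (RT − a)/log₂ n = (649 − 210) / 2.8074 = 156.375 ms/bit.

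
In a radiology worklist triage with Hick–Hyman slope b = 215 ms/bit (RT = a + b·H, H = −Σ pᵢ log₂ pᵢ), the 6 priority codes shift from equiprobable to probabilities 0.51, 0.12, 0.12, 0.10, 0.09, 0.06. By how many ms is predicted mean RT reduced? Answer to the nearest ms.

The RT saving is b·ΔH. Equiprobable H₀ = log₂(6) = 2.5850 bits; with the given probabilities H = 2.1179 bits.
b·(H₀ − H) = 215 × (2.5850 − 2.1179) = 100.41 ms.

100 ms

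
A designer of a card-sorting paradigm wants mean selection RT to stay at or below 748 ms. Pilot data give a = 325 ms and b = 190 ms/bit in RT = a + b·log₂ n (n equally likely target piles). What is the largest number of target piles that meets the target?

Information budget: (748 − 325)/190 = 2.2263 bits, so n ≤ 2^2.2263 = 4.679 → at most 4.

4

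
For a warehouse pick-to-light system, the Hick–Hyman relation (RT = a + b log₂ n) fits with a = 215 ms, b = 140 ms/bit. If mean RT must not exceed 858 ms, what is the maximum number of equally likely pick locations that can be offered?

24

Set 215 + 140·log₂ n ≤ 858 → log₂ n ≤ (858 − 215)/140 = 4.5929.
So n ≤ 2^4.5929 = 24.132; the largest integer n is 24.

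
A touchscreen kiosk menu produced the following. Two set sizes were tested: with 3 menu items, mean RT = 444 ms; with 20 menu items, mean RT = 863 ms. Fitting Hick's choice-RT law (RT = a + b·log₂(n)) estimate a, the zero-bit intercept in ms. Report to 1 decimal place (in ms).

201.4 ms

Slope: b = (863 − 444) / (log₂ 20 − log₂ 3) = 419/2.7370 = 153.089 ms/bit.
a = RT₁ − b·log₂ n₁ = 444 − 153.089 × 1.5850 = 201.359 ms.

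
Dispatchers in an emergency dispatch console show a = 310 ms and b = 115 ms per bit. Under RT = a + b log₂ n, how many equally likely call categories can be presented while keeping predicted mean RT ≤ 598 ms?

115·log₂ n ≤ 598 − 310 = 288, giving log₂ n ≤ 2.5043 and n ≤ 5.674. The largest whole number is 5.

5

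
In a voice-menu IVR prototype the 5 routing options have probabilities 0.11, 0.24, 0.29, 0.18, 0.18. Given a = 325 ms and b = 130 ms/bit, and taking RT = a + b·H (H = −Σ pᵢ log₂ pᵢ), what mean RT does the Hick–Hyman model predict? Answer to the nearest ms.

618 ms

H = 0.11·log₂(1/0.11) + 0.24·log₂(1/0.24) + 0.29·log₂(1/0.29) + 0.18·log₂(1/0.18) + 0.18·log₂(1/0.18) = 2.2529 bits.
RT = 325 + 130 × 2.2529 = 617.88 ms.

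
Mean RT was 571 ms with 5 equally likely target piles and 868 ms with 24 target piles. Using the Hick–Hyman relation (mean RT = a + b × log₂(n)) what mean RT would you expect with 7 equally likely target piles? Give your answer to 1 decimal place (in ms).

With log₂ n on the abscissa the relation is linear; from the two conditions:
  b = (868 − 571) / (log₂ 24 − log₂ 5) = 297 / (4.5850 − 2.3219) = 131.240 ms/bit
  a = 571 − 131.240 × 2.3219 = 266.271 ms
Then RT(7) = 266.271 + 131.240 × log₂ 7 = 266.271 + 131.240 × 2.8074 ≈ 634.707 ms.

634.7 ms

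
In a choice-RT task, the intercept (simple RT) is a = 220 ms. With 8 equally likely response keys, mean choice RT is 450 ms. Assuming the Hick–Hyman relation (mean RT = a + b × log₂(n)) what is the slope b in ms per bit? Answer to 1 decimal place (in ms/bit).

log₂(8) = 3 bits.
b = (RT − a)/log₂ n = (450 − 220) / 3 = 76.667 ms/bit.

76.7 ms/bit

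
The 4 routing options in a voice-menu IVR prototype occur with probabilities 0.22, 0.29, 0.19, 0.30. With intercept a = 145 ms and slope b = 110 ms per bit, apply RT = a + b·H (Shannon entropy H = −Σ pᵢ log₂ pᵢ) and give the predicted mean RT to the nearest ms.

Entropy contributions −pᵢ log₂ pᵢ: 0.4806, 0.5179, 0.4552, 0.5211; sum H = 1.9748 bits.
RT = a + bH = 145 + 110·1.9748 = 362.23 ms.

362 ms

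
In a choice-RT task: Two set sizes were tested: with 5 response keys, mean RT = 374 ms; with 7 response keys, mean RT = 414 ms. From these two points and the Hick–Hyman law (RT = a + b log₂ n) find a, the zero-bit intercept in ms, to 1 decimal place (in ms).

b = (RT₂ − RT₁)/(log₂ n₂ − log₂ n₁) = (414 − 374)/(2.8074 − 2.3219) = 82.402 ms/bit.
Intercept: a = 374 − 82.402·log₂(5) = 182.669 ms.

182.7 ms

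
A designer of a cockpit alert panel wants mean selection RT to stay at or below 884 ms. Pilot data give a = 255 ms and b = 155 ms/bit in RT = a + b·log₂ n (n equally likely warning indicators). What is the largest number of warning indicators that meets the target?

Information budget: (884 − 255)/155 = 4.0581 bits, so n ≤ 2^4.0581 = 16.657 → at most 16.

16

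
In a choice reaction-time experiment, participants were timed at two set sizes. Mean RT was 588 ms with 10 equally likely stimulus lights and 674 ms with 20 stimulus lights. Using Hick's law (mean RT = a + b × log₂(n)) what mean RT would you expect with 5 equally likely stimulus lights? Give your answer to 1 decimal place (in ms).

502.0 ms

With log₂ n on the abscissa the relation is linear; from the two conditions:
  b = (674 − 588) / (log₂ 20 − log₂ 10) = 86 / (4.3219 − 3.3219) = 86.000 ms/bit
  a = 588 − 86.000 × 3.3219 = 302.314 ms
Then RT(5) = 302.314 + 86.000 × log₂ 5 = 302.314 + 86.000 × 2.3219 ≈ 502.000 ms.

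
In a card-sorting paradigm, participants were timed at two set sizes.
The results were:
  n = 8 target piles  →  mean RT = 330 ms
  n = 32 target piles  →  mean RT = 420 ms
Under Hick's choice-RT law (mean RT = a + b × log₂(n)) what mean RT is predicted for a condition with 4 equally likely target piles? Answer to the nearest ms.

Fit slope and intercept:
  b = (420 − 330) / (log₂ 32 − log₂ 8) = 90 / (5 − 3) = 45 ms/bit
  a = 330 − 45 × 3 = 195 ms
Then RT(4) = 195 + 45 × log₂ 4 = 195 + 45 × 2 ≈ 285.000 ms.

285 ms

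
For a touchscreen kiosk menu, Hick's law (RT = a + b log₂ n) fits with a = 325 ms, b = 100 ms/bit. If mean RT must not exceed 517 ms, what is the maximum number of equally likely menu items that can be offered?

100·log₂ n ≤ 517 − 325 = 192, giving log₂ n ≤ 1.9200 and n ≤ 3.784. The largest whole number is 3.

3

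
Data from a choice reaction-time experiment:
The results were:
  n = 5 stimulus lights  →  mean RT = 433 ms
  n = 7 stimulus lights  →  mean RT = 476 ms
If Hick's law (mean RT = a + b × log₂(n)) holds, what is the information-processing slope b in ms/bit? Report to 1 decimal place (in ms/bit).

88.6 ms/bit

The slope on a log₂ axis is (476 − 433) / (2.8074 − 2.3219) = 88.582 ms/bit.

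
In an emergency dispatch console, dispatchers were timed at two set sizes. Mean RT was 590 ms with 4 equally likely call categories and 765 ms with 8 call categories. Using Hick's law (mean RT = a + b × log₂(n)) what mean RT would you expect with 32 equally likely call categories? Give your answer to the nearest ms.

1115 ms

RT is linear in log₂ n, so two points fix the line:
  b = (765 − 590) / (log₂ 8 − log₂ 4) = 175 / (3 − 2) = 175 ms/bit
  a = 590 − 175 × 2 = 240 ms
Then RT(32) = 240 + 175 × log₂ 32 = 240 + 175 × 5 ≈ 1115.000 ms.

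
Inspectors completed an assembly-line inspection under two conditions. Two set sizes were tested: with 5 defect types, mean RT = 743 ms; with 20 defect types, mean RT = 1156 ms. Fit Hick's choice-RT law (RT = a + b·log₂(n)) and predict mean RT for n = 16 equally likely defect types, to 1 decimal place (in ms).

With log₂ n on the abscissa the relation is linear; from the two conditions:
  b = (1156 − 743) / (log₂ 20 − log₂ 5) = 413 / (4.3219 − 2.3219) = 206.500 ms/bit
  a = 743 − 206.500 × 2.3219 = 263.522 ms
Then RT(16) = 263.522 + 206.500 × log₂ 16 = 263.522 + 206.500 × 4 ≈ 1089.522 ms.

1089.5 ms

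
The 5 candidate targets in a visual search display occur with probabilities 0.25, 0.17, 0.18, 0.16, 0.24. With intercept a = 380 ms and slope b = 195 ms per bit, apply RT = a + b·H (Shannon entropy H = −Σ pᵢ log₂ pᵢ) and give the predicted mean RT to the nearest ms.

Entropy contributions −pᵢ log₂ pᵢ: 0.5000, 0.4346, 0.4453, 0.4230, 0.4941; sum H = 2.2970 bits.
RT = a + bH = 380 + 195·2.2970 = 827.92 ms.

828 ms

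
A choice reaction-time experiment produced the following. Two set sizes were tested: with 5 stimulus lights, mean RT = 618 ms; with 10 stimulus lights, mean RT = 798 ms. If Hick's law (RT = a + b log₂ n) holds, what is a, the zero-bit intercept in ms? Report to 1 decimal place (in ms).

Slope: b = (798 − 618) / (log₂ 10 − log₂ 5) = 180/1.0000 = 180.000 ms/bit.
Intercept: a = 618 − 180.000·log₂(5) = 200.053 ms.

200.1 ms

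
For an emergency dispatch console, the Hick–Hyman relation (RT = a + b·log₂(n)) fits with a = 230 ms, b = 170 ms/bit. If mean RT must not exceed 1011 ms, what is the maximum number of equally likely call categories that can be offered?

24

170·log₂ n ≤ 1011 − 230 = 781, giving log₂ n ≤ 4.5941 and n ≤ 24.153. The largest whole number is 24.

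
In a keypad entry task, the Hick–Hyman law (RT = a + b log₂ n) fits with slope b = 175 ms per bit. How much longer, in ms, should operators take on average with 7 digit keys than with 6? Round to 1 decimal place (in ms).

38.9 ms

ΔRT = (a + b log₂ n₂) − (a + b log₂ n₁) = b·(log₂ n₂ − log₂ n₁).
log₂(7) − log₂(6) = 2.8074 − 2.5850 = 0.2224.
ΔRT = 175 × 0.2224 = 38.919 ms.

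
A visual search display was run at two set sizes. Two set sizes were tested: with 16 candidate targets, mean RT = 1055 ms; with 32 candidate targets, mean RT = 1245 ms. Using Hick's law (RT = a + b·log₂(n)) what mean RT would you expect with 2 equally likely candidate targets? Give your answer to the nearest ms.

With log₂ n on the abscissa the relation is linear; from the two conditions:
  b = (1245 − 1055) / (log₂ 32 − log₂ 16) = 190 / (5 − 4) = 190 ms/bit
  a = 1055 − 190 × 4 = 295 ms
Then RT(2) = 295 + 190 × log₂ 2 = 295 + 190 × 1 ≈ 485.000 ms.

485 ms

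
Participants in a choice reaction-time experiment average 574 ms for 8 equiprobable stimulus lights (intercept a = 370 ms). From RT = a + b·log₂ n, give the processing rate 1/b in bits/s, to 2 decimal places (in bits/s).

Choice component = 574 − 370 = 204 ms over log₂(8) = 3 bits.
b = 204 / 3 = 68.000 ms/bit, so 1/b = 14.706 bits/s.

14.71 bits/s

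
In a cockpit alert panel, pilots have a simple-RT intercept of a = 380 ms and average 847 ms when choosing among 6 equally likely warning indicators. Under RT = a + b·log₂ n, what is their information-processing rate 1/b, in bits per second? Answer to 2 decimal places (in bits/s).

5.54 bits/s

Choice component = 847 − 380 = 467 ms over log₂(6) = 2.5850 bits.
b = 467 / 2.5850 = 180.660 ms/bit, so 1/b = 5.535 bits/s.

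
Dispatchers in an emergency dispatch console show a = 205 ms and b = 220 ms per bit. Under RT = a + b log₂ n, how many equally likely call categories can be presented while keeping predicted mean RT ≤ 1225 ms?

220·log₂ n ≤ 1225 − 205 = 1020, giving log₂ n ≤ 4.6364 and n ≤ 24.871. The largest whole number is 24.

24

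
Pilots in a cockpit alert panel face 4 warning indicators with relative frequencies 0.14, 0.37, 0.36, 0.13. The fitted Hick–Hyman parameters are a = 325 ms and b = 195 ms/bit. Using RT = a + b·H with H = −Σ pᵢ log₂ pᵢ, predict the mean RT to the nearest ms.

684 ms

Entropy contributions −pᵢ log₂ pᵢ: 0.3971, 0.5307, 0.5306, 0.3826; sum H = 1.8411 bits.
RT = a + bH = 325 + 195·1.8411 = 684.01 ms.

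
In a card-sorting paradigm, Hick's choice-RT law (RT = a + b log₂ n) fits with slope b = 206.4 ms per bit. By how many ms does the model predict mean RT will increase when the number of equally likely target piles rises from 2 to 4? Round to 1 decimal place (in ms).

206.4 ms

Only the slope matters, since a is common to both: ΔRT = b·log₂(n₂/n₁).
log₂(4) − log₂(2) = log₂(4/2) = log₂(2) = 1.
ΔRT = 206.4 × 1.0000 = 206.400 ms.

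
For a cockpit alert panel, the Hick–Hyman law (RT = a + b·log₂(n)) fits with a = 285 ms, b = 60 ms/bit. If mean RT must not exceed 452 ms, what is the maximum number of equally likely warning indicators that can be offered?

6

Set 285 + 60·log₂ n ≤ 452 → log₂ n ≤ (452 − 285)/60 = 2.7833.
So n ≤ 2^2.7833 = 6.884; the largest integer n is 6.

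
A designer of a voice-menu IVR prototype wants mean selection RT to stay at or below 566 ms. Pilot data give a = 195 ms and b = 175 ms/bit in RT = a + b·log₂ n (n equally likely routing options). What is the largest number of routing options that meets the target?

4

Set 195 + 175·log₂ n ≤ 566 → log₂ n ≤ (566 − 195)/175 = 2.1200.
So n ≤ 2^2.1200 = 4.347; the largest integer n is 4.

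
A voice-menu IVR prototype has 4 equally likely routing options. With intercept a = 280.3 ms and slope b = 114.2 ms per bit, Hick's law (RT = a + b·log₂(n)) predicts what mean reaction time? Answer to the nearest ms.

log₂(4) = 2 bits, so RT = 280.3 + 114.2 × 2 ≈ 508.700 ms.

509 ms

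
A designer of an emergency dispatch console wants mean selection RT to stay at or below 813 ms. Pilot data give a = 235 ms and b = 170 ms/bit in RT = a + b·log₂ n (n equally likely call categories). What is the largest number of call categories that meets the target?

Set 235 + 170·log₂ n ≤ 813 → log₂ n ≤ (813 − 235)/170 = 3.4000.
So n ≤ 2^3.4000 = 10.556; the largest integer n is 10.

10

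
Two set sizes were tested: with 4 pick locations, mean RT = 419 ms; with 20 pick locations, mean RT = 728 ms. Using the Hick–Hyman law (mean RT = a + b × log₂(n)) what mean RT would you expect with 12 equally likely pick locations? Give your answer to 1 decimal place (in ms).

629.9 ms

Solve the two-equation system in a and b:
  b = (728 − 419) / (log₂ 20 − log₂ 4) = 309 / (4.3219 − 2) = 133.079 ms/bit
  a = 419 − 133.079 × 2 = 152.842 ms
Then RT(12) = 152.842 + 133.079 × log₂ 12 = 152.842 + 133.079 × 3.5850 ≈ 629.925 ms.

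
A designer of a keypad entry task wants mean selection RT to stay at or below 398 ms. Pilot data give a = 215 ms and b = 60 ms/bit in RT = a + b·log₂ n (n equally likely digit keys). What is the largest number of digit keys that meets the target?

8

Set 215 + 60·log₂ n ≤ 398 → log₂ n ≤ (398 − 215)/60 = 3.0500.
So n ≤ 2^3.0500 = 8.282; the largest integer n is 8.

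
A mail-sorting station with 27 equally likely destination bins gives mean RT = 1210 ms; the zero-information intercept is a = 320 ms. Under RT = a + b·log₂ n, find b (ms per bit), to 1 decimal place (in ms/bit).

27 alternatives carry log₂ 27 = 4.7549 bits; the choice cost is 1210 − 320 = 890 ms, so b = 890/4.7549 = 187.176 ms/bit.

187.2 ms/bit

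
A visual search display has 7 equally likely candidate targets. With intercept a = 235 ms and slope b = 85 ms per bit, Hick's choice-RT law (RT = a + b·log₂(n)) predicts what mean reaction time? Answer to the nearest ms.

log₂(7) = 2.8074 bits, so RT = 235 + 85 × 2.8074 ≈ 473.625 ms.

474 ms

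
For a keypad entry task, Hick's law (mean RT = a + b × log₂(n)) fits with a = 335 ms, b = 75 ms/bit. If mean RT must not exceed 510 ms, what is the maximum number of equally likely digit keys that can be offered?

75·log₂ n ≤ 510 − 335 = 175, giving log₂ n ≤ 2.3333 and n ≤ 5.040. The largest whole number is 5.

5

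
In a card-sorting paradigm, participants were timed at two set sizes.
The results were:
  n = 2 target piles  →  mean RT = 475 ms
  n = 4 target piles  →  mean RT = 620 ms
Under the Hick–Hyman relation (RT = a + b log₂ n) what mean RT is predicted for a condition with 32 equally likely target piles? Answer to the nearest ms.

1055 ms

With log₂ n on the abscissa the relation is linear; from the two conditions:
  b = (620 − 475) / (log₂ 4 − log₂ 2) = 145 / (2 − 1) = 145 ms/bit
  a = 475 − 145 × 1 = 330 ms
Then RT(32) = 330 + 145 × log₂ 32 = 330 + 145 × 5 ≈ 1055.000 ms.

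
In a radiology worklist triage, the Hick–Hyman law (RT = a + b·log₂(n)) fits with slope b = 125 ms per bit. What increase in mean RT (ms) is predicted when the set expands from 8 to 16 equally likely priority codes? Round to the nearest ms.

ΔRT = (a + b log₂ n₂) − (a + b log₂ n₁) = b·(log₂ n₂ − log₂ n₁).
log₂(16) − log₂(8) = log₂(16/8) = log₂(2) = 1.
ΔRT = 125 × 1.0000 = 125.000 ms.

125 ms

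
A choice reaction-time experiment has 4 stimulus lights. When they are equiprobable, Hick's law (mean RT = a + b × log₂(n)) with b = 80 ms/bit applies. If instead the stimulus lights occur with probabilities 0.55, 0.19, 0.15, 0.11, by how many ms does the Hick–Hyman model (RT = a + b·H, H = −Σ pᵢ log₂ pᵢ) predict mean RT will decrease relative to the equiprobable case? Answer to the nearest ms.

25 ms

The RT saving is b·ΔH. Equiprobable H₀ = log₂(4) = 2.0000 bits; with the given probabilities H = 1.6904 bits.
b·(H₀ − H) = 80 × (2.0000 − 1.6904) = 24.77 ms.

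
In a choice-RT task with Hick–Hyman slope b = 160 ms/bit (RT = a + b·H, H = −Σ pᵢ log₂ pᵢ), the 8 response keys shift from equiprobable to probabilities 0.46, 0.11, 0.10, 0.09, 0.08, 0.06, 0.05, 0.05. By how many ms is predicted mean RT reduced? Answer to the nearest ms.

The RT saving is b·ΔH. Equiprobable H₀ = log₂(8) = 3.0000 bits; with the given probabilities H = 2.4777 bits.
b·(H₀ − H) = 160 × (3.0000 − 2.4777) = 83.57 ms.

84 ms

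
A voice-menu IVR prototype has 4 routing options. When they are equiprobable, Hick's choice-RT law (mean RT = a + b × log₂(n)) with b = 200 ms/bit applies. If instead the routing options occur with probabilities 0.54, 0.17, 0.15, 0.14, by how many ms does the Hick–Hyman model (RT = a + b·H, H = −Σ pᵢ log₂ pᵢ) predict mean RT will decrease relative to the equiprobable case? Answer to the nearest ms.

Equiprobable entropy H₀ = log₂ 4 = 2.0000 bits.
Skewed entropy H = −Σ pᵢ log₂ pᵢ = 1.7223 bits.
ΔRT = b·(H₀ − H) = 200 × 0.2777 = 55.54 ms.

56 ms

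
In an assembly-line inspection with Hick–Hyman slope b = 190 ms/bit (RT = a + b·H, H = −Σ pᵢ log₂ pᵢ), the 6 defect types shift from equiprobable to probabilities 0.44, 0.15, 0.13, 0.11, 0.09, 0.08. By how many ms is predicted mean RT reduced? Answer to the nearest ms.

60 ms

The RT saving is b·ΔH. Equiprobable H₀ = log₂(6) = 2.5850 bits; with the given probabilities H = 2.2688 bits.
b·(H₀ − H) = 190 × (2.5850 − 2.2688) = 60.07 ms.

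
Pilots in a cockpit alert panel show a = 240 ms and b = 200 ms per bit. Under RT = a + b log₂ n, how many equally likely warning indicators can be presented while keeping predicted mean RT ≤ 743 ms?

Set 240 + 200·log₂ n ≤ 743 → log₂ n ≤ (743 − 240)/200 = 2.5150.
So n ≤ 2^2.5150 = 5.716; the largest integer n is 5.

5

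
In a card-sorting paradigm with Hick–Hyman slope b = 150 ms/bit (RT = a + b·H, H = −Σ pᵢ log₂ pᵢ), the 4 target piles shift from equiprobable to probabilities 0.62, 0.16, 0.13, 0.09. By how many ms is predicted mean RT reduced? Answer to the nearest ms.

The RT saving is b·ΔH. Equiprobable H₀ = log₂(4) = 2.0000 bits; with the given probabilities H = 1.5459 bits.
b·(H₀ − H) = 150 × (2.0000 − 1.5459) = 68.11 ms.

68 ms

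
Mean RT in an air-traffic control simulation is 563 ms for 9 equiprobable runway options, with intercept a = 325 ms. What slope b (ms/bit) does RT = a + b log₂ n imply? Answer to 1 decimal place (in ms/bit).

75.1 ms/bit

log₂(9) = 3.1699 bits.
b = (RT − a)/log₂ n = (563 − 325) / 3.1699 = 75.081 ms/bit.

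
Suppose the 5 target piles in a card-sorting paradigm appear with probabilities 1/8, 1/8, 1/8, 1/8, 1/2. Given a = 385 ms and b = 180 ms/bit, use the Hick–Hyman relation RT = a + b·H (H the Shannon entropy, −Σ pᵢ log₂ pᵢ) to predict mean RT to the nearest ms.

745 ms

H = −Σ pᵢ log₂ pᵢ = 0.125·3 + 0.125·3 + 0.125·3 + 0.125·3 + 0.5·1 = 2.000 bits.
RT = 385 + 180 × 2.000 = 745.00 ms.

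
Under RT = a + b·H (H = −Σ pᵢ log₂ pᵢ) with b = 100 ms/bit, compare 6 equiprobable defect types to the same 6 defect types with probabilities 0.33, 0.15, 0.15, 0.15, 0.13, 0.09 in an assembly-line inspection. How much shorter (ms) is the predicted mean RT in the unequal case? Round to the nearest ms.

13 ms

The RT saving is b·ΔH. Equiprobable H₀ = log₂(6) = 2.5850 bits; with the given probabilities H = 2.4548 bits.
b·(H₀ − H) = 100 × (2.5850 − 2.4548) = 13.02 ms.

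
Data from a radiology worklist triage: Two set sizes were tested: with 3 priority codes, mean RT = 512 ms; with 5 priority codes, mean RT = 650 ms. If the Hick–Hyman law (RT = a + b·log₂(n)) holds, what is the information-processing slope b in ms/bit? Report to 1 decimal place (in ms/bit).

b = (RT₂ − RT₁)/(log₂ n₂ − log₂ n₁) = (650 − 512)/(2.3219 − 1.5850) = 187.254 ms/bit.

187.3 ms/bit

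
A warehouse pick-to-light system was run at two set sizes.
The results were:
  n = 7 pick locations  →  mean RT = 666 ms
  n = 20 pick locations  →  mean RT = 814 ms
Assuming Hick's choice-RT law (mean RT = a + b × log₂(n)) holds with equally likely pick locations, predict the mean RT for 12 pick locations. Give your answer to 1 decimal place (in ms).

742.0 ms

With log₂ n on the abscissa the relation is linear; from the two conditions:
  b = (814 − 666) / (log₂ 20 − log₂ 7) = 148 / (4.3219 − 2.8074) = 97.717 ms/bit
  a = 666 − 97.717 × 2.8074 = 391.673 ms
Then RT(12) = 391.673 + 97.717 × log₂ 12 = 391.673 + 97.717 × 3.5850 ≈ 741.986 ms.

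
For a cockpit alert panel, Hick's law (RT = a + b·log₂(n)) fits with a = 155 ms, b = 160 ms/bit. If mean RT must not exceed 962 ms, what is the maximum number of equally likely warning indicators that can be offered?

32

160·log₂ n ≤ 962 − 155 = 807, giving log₂ n ≤ 5.0438 and n ≤ 32.985. The largest whole number is 32.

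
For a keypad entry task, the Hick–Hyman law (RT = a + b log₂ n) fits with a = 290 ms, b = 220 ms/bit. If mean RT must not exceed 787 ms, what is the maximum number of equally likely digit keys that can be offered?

4

Information budget: (787 − 290)/220 = 2.2591 bits, so n ≤ 2^2.2591 = 4.787 → at most 4.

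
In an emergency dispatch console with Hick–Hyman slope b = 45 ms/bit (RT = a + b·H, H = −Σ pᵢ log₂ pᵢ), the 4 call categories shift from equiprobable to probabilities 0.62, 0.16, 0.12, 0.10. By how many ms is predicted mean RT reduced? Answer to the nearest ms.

Equiprobable entropy H₀ = log₂ 4 = 2.0000 bits.
Skewed entropy H = −Σ pᵢ log₂ pᵢ = 1.5499 bits.
ΔRT = b·(H₀ − H) = 45 × 0.4501 = 20.26 ms.

20 ms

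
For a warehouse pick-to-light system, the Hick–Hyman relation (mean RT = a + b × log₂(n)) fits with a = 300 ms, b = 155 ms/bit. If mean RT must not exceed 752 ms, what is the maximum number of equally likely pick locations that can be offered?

7

Information budget: (752 − 300)/155 = 2.9161 bits, so n ≤ 2^2.9161 = 7.548 → at most 7.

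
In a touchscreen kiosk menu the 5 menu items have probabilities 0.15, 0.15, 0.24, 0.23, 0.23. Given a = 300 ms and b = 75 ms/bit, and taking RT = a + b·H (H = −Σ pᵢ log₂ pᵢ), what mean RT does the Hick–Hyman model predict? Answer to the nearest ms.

H = 0.15·log₂(1/0.15) + 0.15·log₂(1/0.15) + 0.24·log₂(1/0.24) + 0.23·log₂(1/0.23) + 0.23·log₂(1/0.23) = 2.2906 bits.
RT = 300 + 75 × 2.2906 = 471.79 ms.

472 ms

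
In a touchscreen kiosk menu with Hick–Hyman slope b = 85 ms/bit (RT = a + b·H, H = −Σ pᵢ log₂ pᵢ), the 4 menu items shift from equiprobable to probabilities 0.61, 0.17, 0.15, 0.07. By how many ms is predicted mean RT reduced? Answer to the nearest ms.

38 ms

Equiprobable entropy H₀ = log₂ 4 = 2.0000 bits.
Skewed entropy H = −Σ pᵢ log₂ pᵢ = 1.5487 bits.
ΔRT = b·(H₀ − H) = 85 × 0.4513 = 38.36 ms.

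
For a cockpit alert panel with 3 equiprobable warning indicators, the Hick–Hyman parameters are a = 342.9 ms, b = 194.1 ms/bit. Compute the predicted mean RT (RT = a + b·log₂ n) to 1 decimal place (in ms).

650.5 ms

log₂(3) = 1.5850 bits, so RT = 342.9 + 194.1 × 1.5850 ≈ 650.541 ms.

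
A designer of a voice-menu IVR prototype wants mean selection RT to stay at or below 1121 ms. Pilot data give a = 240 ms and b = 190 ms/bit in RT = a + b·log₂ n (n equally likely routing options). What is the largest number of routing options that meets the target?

Set 240 + 190·log₂ n ≤ 1121 → log₂ n ≤ (1121 − 240)/190 = 4.6368.
So n ≤ 2^4.6368 = 24.879; the largest integer n is 24.

24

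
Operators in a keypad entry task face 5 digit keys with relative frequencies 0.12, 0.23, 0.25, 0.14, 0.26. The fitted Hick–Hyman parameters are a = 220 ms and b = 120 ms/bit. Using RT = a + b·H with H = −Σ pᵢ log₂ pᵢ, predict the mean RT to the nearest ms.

491 ms

Entropy contributions −pᵢ log₂ pᵢ: 0.3671, 0.4877, 0.5000, 0.3971, 0.5053; sum H = 2.2571 bits.
RT = a + bH = 220 + 120·2.2571 = 490.86 ms.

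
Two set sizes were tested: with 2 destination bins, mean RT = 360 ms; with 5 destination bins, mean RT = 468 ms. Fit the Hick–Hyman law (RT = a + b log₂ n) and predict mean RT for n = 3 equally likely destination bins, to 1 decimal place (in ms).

RT is linear in log₂ n, so two points fix the line:
  b = (468 − 360) / (log₂ 5 − log₂ 2) = 108 / (2.3219 − 1) = 81.699 ms/bit
  a = 360 − 81.699 × 1 = 278.301 ms
Then RT(3) = 278.301 + 81.699 × log₂ 3 = 278.301 + 81.699 × 1.5850 ≈ 407.791 ms.

407.8 ms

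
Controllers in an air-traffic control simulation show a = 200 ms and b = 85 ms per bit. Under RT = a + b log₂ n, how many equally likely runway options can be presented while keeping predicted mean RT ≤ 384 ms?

4

Set 200 + 85·log₂ n ≤ 384 → log₂ n ≤ (384 − 200)/85 = 2.1647.
So n ≤ 2^2.1647 = 4.484; the largest integer n is 4.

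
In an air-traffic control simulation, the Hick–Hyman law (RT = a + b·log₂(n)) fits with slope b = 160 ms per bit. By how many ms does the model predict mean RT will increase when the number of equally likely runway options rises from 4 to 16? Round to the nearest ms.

320 ms

The intercept a cancels: ΔRT = b·(log₂ n₂ − log₂ n₁) = b·log₂(n₂/n₁).
log₂(16) − log₂(4) = log₂(16/4) = log₂(4) = 2.
ΔRT = 160 × 2.0000 = 320.000 ms.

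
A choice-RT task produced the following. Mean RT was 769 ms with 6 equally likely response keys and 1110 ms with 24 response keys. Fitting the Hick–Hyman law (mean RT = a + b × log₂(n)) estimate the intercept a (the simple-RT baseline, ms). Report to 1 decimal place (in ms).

328.3 ms

b = (RT₂ − RT₁)/(log₂ n₂ − log₂ n₁) = (1110 − 769)/(4.5850 − 2.5850) = 170.500 ms/bit.
a = RT₁ − b·log₂ n₁ = 769 − 170.500 × 2.5850 = 328.264 ms.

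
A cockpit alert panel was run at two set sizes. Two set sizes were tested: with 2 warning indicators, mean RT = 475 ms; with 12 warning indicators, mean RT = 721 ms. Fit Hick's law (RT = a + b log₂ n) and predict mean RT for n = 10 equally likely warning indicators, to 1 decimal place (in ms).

RT is linear in log₂ n, so two points fix the line:
  b = (721 − 475) / (log₂ 12 − log₂ 2) = 246 / (3.5850 − 1) = 95.166 ms/bit
  a = 475 − 95.166 × 1 = 379.834 ms
Then RT(10) = 379.834 + 95.166 × log₂ 10 = 379.834 + 95.166 × 3.3219 ≈ 695.968 ms.

696.0 ms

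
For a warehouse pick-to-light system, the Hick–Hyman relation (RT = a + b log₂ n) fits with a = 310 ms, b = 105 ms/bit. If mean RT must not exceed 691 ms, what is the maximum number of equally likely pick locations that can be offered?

105·log₂ n ≤ 691 − 310 = 381, giving log₂ n ≤ 3.6286 and n ≤ 12.368. The largest whole number is 12.

12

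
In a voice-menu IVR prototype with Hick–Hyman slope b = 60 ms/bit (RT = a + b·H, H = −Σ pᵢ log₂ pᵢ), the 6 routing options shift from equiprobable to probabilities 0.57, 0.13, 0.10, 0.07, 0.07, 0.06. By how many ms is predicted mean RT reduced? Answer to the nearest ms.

38 ms

The RT saving is b·ΔH. Equiprobable H₀ = log₂(6) = 2.5850 bits; with the given probabilities H = 1.9577 bits.
b·(H₀ − H) = 60 × (2.5850 − 1.9577) = 37.63 ms.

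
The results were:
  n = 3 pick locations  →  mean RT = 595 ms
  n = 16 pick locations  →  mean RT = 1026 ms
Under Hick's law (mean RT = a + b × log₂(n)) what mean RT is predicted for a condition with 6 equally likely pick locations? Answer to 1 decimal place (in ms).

With log₂ n on the abscissa the relation is linear; from the two conditions:
  b = (1026 − 595) / (log₂ 16 − log₂ 3) = 431 / (4 − 1.5850) = 178.465 ms/bit
  a = 595 − 178.465 × 1.5850 = 312.139 ms
Then RT(6) = 312.139 + 178.465 × log₂ 6 = 312.139 + 178.465 × 2.5850 ≈ 773.465 ms.

773.5 ms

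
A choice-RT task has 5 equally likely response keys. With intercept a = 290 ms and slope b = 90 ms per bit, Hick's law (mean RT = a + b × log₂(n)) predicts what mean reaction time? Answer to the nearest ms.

log₂(5) = 2.3219 bits, so RT = 290 + 90 × 2.3219 ≈ 498.974 ms.

499 ms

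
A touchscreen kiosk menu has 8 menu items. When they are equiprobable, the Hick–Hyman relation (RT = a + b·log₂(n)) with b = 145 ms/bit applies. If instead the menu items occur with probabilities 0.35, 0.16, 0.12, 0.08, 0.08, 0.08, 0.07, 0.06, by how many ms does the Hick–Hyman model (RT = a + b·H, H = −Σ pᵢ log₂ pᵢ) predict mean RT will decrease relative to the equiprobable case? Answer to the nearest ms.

The RT saving is b·ΔH. Equiprobable H₀ = log₂(8) = 3.0000 bits; with the given probabilities H = 2.7068 bits.
b·(H₀ − H) = 145 × (3.0000 − 2.7068) = 42.51 ms.

43 ms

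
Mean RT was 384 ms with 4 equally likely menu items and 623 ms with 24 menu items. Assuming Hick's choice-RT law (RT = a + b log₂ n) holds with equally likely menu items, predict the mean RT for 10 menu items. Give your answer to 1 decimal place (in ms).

506.2 ms

With log₂ n on the abscissa the relation is linear; from the two conditions:
  b = (623 − 384) / (log₂ 24 − log₂ 4) = 239 / (4.5850 − 2) = 92.458 ms/bit
  a = 384 − 92.458 × 2 = 199.084 ms
Then RT(10) = 199.084 + 92.458 × log₂ 10 = 199.084 + 92.458 × 3.3219 ≈ 506.223 ms.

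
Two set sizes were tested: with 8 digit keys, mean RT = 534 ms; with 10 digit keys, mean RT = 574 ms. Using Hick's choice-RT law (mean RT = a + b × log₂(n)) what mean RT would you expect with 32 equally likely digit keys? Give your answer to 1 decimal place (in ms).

782.5 ms

Fit slope and intercept:
  b = (574 − 534) / (log₂ 10 − log₂ 8) = 40 / (3.3219 − 3) = 124.251 ms/bit
  a = 534 − 124.251 × 3 = 161.246 ms
Then RT(32) = 161.246 + 124.251 × log₂ 32 = 161.246 + 124.251 × 5 ≈ 782.503 ms.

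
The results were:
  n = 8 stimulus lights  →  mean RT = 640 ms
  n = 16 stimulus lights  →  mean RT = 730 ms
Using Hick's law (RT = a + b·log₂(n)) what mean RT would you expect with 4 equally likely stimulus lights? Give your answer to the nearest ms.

550 ms

Fit slope and intercept:
  b = (730 − 640) / (log₂ 16 − log₂ 8) = 90 / (4 − 3) = 90 ms/bit
  a = 640 − 90 × 3 = 370 ms
Then RT(4) = 370 + 90 × log₂ 4 = 370 + 90 × 2 ≈ 550.000 ms.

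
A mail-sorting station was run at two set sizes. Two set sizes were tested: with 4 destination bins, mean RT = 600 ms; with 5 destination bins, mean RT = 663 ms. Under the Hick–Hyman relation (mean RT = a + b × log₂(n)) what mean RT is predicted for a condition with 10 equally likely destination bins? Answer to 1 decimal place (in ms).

RT is linear in log₂ n, so two points fix the line:
  b = (663 − 600) / (log₂ 5 − log₂ 4) = 63 / (2.3219 − 2) = 195.696 ms/bit
  a = 600 − 195.696 × 2 = 208.608 ms
Then RT(10) = 208.608 + 195.696 × log₂ 10 = 208.608 + 195.696 × 3.3219 ≈ 858.696 ms.

858.7 ms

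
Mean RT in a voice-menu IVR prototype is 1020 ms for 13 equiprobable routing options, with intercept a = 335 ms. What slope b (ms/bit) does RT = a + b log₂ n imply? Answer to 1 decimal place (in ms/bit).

185.1 ms/bit

13 alternatives carry log₂ 13 = 3.7004 bits; the choice cost is 1020 − 335 = 685 ms, so b = 685/3.7004 = 185.113 ms/bit.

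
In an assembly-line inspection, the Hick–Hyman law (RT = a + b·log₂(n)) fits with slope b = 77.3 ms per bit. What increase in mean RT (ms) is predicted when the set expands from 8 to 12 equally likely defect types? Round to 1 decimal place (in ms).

ΔRT = (a + b log₂ n₂) − (a + b log₂ n₁) = b·(log₂ n₂ − log₂ n₁).
log₂(12) − log₂(8) = 3.5850 − 3 = 0.5850.
ΔRT = 77.3 × 0.5850 = 45.218 ms.

45.2 ms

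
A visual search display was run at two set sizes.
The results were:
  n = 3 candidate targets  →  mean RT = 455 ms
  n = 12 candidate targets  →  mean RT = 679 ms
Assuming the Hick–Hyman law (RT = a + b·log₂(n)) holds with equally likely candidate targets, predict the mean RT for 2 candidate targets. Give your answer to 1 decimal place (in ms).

Fit slope and intercept:
  b = (679 − 455) / (log₂ 12 − log₂ 3) = 224 / (3.5850 − 1.5850) = 112.000 ms/bit
  a = 455 − 112.000 × 1.5850 = 277.484 ms
Then RT(2) = 277.484 + 112.000 × log₂ 2 = 277.484 + 112.000 × 1 ≈ 389.484 ms.

389.5 ms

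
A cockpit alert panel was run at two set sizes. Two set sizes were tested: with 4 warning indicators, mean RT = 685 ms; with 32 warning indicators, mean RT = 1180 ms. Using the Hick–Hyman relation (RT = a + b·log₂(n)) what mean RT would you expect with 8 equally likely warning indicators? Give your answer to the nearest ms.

850 ms

Solve the two-equation system in a and b:
  b = (1180 − 685) / (log₂ 32 − log₂ 4) = 495 / (5 − 2) = 165 ms/bit
  a = 685 − 165 × 2 = 355 ms
Then RT(8) = 355 + 165 × log₂ 8 = 355 + 165 × 3 ≈ 850.000 ms.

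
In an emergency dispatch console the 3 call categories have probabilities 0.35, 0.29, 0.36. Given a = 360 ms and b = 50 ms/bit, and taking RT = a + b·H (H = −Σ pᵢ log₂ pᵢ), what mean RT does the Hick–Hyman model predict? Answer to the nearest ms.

439 ms

H = 0.35·log₂(1/0.35) + 0.29·log₂(1/0.29) + 0.36·log₂(1/0.36) = 1.5786 bits.
RT = 360 + 50 × 1.5786 = 438.93 ms.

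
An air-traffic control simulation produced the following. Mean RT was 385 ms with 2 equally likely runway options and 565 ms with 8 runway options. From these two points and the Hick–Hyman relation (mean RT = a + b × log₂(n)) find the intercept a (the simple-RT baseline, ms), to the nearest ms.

The slope on a log₂ axis is (565 − 385) / (3 − 1) = 90 ms/bit.
Intercept: a = 385 − 90·log₂(2) = 295.000 ms.

295 ms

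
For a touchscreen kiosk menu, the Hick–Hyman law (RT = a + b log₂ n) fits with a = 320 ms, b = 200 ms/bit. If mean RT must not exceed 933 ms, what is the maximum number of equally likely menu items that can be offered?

Set 320 + 200·log₂ n ≤ 933 → log₂ n ≤ (933 − 320)/200 = 3.0650.
So n ≤ 2^3.0650 = 8.369; the largest integer n is 8.

8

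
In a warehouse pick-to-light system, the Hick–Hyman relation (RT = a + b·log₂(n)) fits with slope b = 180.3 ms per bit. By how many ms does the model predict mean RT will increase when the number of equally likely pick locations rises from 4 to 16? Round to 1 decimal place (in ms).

360.6 ms

The intercept a cancels: ΔRT = b·(log₂ n₂ − log₂ n₁) = b·log₂(n₂/n₁).
log₂(16) − log₂(4) = log₂(16/4) = log₂(4) = 2.
ΔRT = 180.3 × 2.0000 = 360.600 ms.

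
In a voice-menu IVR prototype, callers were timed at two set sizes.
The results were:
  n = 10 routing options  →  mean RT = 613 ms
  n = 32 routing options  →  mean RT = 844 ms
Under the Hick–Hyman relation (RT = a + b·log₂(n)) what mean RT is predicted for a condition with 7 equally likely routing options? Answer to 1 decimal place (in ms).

Solve the two-equation system in a and b:
  b = (844 − 613) / (log₂ 32 − log₂ 10) = 231 / (5 − 3.3219) = 137.658 ms/bit
  a = 613 − 137.658 × 3.3219 = 155.710 ms
Then RT(7) = 155.710 + 137.658 × log₂ 7 = 155.710 + 137.658 × 2.8074 ≈ 542.165 ms.

542.2 ms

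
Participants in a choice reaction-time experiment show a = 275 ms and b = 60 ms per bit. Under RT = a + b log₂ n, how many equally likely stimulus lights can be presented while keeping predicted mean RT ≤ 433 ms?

6

60·log₂ n ≤ 433 − 275 = 158, giving log₂ n ≤ 2.6333 and n ≤ 6.205. The largest whole number is 6.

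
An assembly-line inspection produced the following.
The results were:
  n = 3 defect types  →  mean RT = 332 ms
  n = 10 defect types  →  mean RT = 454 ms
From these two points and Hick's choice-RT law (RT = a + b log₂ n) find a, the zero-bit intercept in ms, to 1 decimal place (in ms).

220.7 ms

The slope on a log₂ axis is (454 − 332) / (3.3219 − 1.5850) = 70.237 ms/bit.
Intercept: a = 332 − 70.237·log₂(3) = 220.676 ms.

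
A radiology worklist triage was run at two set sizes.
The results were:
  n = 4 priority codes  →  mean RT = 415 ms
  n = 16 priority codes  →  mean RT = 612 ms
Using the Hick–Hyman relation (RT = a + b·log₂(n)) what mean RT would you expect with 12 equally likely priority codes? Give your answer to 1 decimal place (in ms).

571.1 ms

Solve the two-equation system in a and b:
  b = (612 − 415) / (log₂ 16 − log₂ 4) = 197 / (4 − 2) = 98.500 ms/bit
  a = 415 − 98.500 × 2 = 218.000 ms
Then RT(12) = 218.000 + 98.500 × log₂ 12 = 218.000 + 98.500 × 3.5850 ≈ 571.119 ms.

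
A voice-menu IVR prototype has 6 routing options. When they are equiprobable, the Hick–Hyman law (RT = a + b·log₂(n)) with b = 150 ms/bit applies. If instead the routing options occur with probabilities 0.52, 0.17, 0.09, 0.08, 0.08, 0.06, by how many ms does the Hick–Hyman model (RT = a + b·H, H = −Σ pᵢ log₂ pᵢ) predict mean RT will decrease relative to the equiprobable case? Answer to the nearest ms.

78 ms

Equiprobable entropy H₀ = log₂ 6 = 2.5850 bits.
Skewed entropy H = −Σ pᵢ log₂ pᵢ = 2.0644 bits.
ΔRT = b·(H₀ − H) = 150 × 0.5206 = 78.09 ms.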